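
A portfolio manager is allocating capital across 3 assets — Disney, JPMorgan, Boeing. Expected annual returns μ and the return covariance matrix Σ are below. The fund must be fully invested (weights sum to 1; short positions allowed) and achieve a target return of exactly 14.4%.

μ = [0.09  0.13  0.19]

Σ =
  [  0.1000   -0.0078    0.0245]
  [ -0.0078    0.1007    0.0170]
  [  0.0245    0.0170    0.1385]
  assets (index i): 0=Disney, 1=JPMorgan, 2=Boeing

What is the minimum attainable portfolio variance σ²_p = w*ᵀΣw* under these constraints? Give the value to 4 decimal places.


x=Σ⁻¹μ = [0.7206  1.1608  1.1019]
y=Σ⁻¹𝟙 = [9.7293  9.9622  4.2763]
a=μᵀx=0.425111  b=𝟙ᵀx=2.983230  c=𝟙ᵀy=23.967866  D=ac−b²=1.289342
λ₁=(c·0.144−b)/D = (23.967866·0.144−2.983230)/1.289342 = 0.363087
λ₂=(a−b·0.144)/D = (0.425111−2.983230·0.144)/1.289342 = -0.003470
w* = 0.363087·x + -0.003470·y:
  w_0 = 0.363087·0.7206 + -0.003470·9.7293 = 0.2279  (Disney)
  w_1 = 0.363087·1.1608 + -0.003470·9.9622 = 0.3869  (JPMorgan)
  w_2 = 0.363087·1.1019 + -0.003470·4.2763 = 0.3852  (Boeing)
Σw_i=1.0000  μᵀw=0.1440
σ²=wᵀΣw=λ₁·μ_p+λ₂ = 0.363087·0.144 + -0.003470 = 0.048814 ≈ 0.0488

0.0488


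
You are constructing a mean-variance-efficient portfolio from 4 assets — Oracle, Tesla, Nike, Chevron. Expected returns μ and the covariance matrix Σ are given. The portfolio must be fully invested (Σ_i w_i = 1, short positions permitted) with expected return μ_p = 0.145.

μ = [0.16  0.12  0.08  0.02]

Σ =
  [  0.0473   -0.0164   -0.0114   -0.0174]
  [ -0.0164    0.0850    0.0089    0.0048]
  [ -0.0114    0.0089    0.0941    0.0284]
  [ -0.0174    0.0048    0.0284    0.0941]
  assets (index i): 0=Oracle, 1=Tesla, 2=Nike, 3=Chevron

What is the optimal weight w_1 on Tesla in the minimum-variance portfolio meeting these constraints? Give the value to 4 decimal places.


0.2882

p=Σ⁻¹μ = [4.6141  2.1597  1.0083  0.6512]
q=Σ⁻¹𝟙 = [34.0037  16.6151  9.1602  13.3025]
a=μᵀp=1.091099  b=𝟙ᵀp=8.433280  c=𝟙ᵀq=73.081550  D=ac−b²=8.618968
λ₁=(c·0.145−b)/D = (73.081550·0.145−8.433280)/8.618968 = 0.251021
λ₂=(a−b·0.145)/D = (1.091099−8.433280·0.145)/8.618968 = -0.015283
w* = 0.251021·p + -0.015283·q:
  w_0 = 0.251021·4.6141 + -0.015283·34.0037 = 0.6385  (Oracle)
  w_1 = 0.251021·2.1597 + -0.015283·16.6151 = 0.2882  (Tesla)
  w_2 = 0.251021·1.0083 + -0.015283·9.1602 = 0.1131  (Nike)
  w_3 = 0.251021·0.6512 + -0.015283·13.3025 = -0.0398  (Chevron)
Σw_i=1.0000  μᵀw=0.1450
σ²=wᵀΣw=λ₁·μ_p+λ₂ = 0.251021·0.145 + -0.015283 = 0.021115 ≈ 0.0211


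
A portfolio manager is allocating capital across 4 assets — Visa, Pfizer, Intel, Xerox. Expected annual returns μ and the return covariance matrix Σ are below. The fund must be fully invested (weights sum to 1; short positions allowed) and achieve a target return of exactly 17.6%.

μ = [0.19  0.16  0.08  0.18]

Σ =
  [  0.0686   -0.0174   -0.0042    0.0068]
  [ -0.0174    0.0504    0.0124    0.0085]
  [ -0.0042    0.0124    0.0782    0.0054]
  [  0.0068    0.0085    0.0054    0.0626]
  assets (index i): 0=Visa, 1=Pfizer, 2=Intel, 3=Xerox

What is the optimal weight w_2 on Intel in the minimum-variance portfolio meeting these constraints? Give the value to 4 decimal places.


g=Σ⁻¹μ = [3.6218  3.9929  0.4531  1.9007]
h=Σ⁻¹𝟙 = [19.9398  22.6997  9.5756  9.9002]
a=μᵀg=1.705393  b=𝟙ᵀg=9.968596  c=𝟙ᵀh=62.115270  D=ac−b²=6.558035
λ₁=(c·0.176−b)/D = (62.115270·0.176−9.968596)/6.558035 = 0.146948
λ₂=(a−b·0.176)/D = (1.705393−9.968596·0.176)/6.558035 = -0.007484
w* = 0.146948·g + -0.007484·h:
  w_0 = 0.146948·3.6218 + -0.007484·19.9398 = 0.3830  (Visa)
  w_1 = 0.146948·3.9929 + -0.007484·22.6997 = 0.4169  (Pfizer)
  w_2 = 0.146948·0.4531 + -0.007484·9.5756 = -0.0051  (Intel)
  w_3 = 0.146948·1.9007 + -0.007484·9.9002 = 0.2052  (Xerox)
Σw_i=1.0000  μᵀw=0.1760
σ²=wᵀΣw=λ₁·μ_p+λ₂ = 0.146948·0.176 + -0.007484 = 0.018379 ≈ 0.0184

-0.0051


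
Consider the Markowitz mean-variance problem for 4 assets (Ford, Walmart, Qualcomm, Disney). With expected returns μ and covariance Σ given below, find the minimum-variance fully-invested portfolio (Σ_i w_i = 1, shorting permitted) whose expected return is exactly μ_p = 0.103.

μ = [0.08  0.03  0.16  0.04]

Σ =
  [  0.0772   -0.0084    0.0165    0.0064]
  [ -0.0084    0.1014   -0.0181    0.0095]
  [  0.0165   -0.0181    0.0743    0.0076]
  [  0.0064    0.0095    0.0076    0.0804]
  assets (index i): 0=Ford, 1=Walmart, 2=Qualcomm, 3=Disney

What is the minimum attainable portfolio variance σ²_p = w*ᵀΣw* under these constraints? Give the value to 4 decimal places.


0.0258

p=Σ⁻¹μ = [0.6377  0.7217  2.1716  0.1562]
q=Σ⁻¹𝟙 = [10.7399  12.2665  13.1528  8.8902]
a=μᵀp=0.426378  b=𝟙ᵀp=3.687236  c=𝟙ᵀq=45.049362  D=ac−b²=5.612361
λ₁=(c·0.103−b)/D = (45.049362·0.103−3.687236)/5.612361 = 0.169777
λ₂=(a−b·0.103)/D = (0.426378−3.687236·0.103)/5.612361 = 0.008302
w* = 0.169777·p + 0.008302·q:
  w_0 = 0.169777·0.6377 + 0.008302·10.7399 = 0.1974  (Ford)
  w_1 = 0.169777·0.7217 + 0.008302·12.2665 = 0.2244  (Walmart)
  w_2 = 0.169777·2.1716 + 0.008302·13.1528 = 0.4779  (Qualcomm)
  w_3 = 0.169777·0.1562 + 0.008302·8.8902 = 0.1003  (Disney)
Σw_i=1.0000  μᵀw=0.1030
σ²=wᵀΣw=λ₁·μ_p+λ₂ = 0.169777·0.103 + 0.008302 = 0.025789 ≈ 0.0258


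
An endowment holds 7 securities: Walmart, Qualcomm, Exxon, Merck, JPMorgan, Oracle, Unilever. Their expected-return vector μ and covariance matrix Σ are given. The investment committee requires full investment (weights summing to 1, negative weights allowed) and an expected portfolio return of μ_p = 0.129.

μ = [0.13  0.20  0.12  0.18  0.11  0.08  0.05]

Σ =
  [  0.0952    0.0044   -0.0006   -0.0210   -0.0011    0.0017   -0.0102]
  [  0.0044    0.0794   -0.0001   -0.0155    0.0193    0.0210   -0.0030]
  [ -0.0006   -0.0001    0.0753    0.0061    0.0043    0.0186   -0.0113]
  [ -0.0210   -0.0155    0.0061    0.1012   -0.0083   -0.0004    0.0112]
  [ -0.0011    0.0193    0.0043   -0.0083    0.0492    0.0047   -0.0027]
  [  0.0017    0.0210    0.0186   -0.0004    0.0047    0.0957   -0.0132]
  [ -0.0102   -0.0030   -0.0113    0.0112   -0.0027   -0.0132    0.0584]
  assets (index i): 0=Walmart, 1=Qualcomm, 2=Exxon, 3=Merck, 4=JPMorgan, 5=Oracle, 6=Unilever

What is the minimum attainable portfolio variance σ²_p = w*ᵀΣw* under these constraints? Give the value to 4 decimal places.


0.0107

x=Σ⁻¹μ = [1.9547  2.5303  1.4886  2.4807  1.6373  0.0560  1.2282]
y=Σ⁻¹𝟙 = [15.5286  8.3330  12.7488  12.6462  18.9061  8.1673  23.0252]
a=μᵀx=1.631321  b=𝟙ᵀx=11.375814  c=𝟙ᵀy=99.355241  D=ac−b²=32.671186
λ₁=(c·0.129−b)/D = (99.355241·0.129−11.375814)/32.671186 = 0.044107
λ₂=(a−b·0.129)/D = (1.631321−11.375814·0.129)/32.671186 = 0.005015
w* = 0.044107·x + 0.005015·y:
  w_0 = 0.044107·1.9547 + 0.005015·15.5286 = 0.1641  (Walmart)
  w_1 = 0.044107·2.5303 + 0.005015·8.3330 = 0.1534  (Qualcomm)
  w_2 = 0.044107·1.4886 + 0.005015·12.7488 = 0.1296  (Exxon)
  w_3 = 0.044107·2.4807 + 0.005015·12.6462 = 0.1728  (Merck)
  w_4 = 0.044107·1.6373 + 0.005015·18.9061 = 0.1670  (JPMorgan)
  w_5 = 0.044107·0.0560 + 0.005015·8.1673 = 0.0434  (Oracle)
  w_6 = 0.044107·1.2282 + 0.005015·23.0252 = 0.1696  (Unilever)
Σw_i=1.0000  μᵀw=0.1290
σ²=wᵀΣw=λ₁·μ_p+λ₂ = 0.044107·0.129 + 0.005015 = 0.010705 ≈ 0.0107


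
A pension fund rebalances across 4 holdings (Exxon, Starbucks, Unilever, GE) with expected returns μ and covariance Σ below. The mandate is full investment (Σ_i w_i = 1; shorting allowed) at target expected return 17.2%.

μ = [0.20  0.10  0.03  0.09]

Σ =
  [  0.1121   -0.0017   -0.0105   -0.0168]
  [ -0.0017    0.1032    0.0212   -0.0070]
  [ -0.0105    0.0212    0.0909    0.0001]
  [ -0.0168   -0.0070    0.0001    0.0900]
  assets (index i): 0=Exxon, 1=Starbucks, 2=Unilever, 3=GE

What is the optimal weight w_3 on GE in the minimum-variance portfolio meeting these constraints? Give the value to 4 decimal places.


u=Σ⁻¹μ = [2.0494  1.0355  0.3236  1.4627]
v=Σ⁻¹𝟙 = [12.1269  8.7151  10.3539  14.0411]
a=μᵀu=0.654773  b=𝟙ᵀu=4.871206  c=𝟙ᵀv=45.237012  D=ac−b²=5.891333
λ₁=(c·0.172−b)/D = (45.237012·0.172−4.871206)/5.891333 = 0.493871
λ₂=(a−b·0.172)/D = (0.654773−4.871206·0.172)/5.891333 = -0.031075
w* = 0.493871·u + -0.031075·v:
  w_0 = 0.493871·2.0494 + -0.031075·12.1269 = 0.6353  (Exxon)
  w_1 = 0.493871·1.0355 + -0.031075·8.7151 = 0.2406  (Starbucks)
  w_2 = 0.493871·0.3236 + -0.031075·10.3539 = -0.1619  (Unilever)
  w_3 = 0.493871·1.4627 + -0.031075·14.0411 = 0.2861  (GE)
Σw_i=1.0000  μᵀw=0.1720
σ²=wᵀΣw=λ₁·μ_p+λ₂ = 0.493871·0.172 + -0.031075 = 0.053871 ≈ 0.0539

0.2861


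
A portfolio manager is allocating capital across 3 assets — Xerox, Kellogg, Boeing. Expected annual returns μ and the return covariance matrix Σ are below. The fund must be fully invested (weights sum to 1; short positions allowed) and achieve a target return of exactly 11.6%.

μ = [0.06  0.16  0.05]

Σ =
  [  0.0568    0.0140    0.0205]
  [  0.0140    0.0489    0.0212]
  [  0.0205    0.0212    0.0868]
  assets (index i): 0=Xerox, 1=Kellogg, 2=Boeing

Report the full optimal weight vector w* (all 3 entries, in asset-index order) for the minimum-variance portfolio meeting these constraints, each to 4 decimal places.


p=Σ⁻¹μ = [0.3551  3.3071  -0.3156]
q=Σ⁻¹𝟙 = [12.1411  14.7883  5.0414]
a=μᵀp=0.534668  b=𝟙ᵀp=3.346660  c=𝟙ᵀq=31.970803  D=ac−b²=5.893630
λ₁=(c·0.116−b)/D = (31.970803·0.116−3.346660)/5.893630 = 0.061414
λ₂=(a−b·0.116)/D = (0.534668−3.346660·0.116)/5.893630 = 0.024850
w* = 0.061414·p + 0.024850·q:
  w_0 = 0.061414·0.3551 + 0.024850·12.1411 = 0.3235  (Xerox)
  w_1 = 0.061414·3.3071 + 0.024850·14.7883 = 0.5706  (Kellogg)
  w_2 = 0.061414·-0.3156 + 0.024850·5.0414 = 0.1059  (Boeing)
Σw_i=1.0000  μᵀw=0.1160
σ²=wᵀΣw=λ₁·μ_p+λ₂ = 0.061414·0.116 + 0.024850 = 0.031974 ≈ 0.0320

0.3235  0.5706  0.1059


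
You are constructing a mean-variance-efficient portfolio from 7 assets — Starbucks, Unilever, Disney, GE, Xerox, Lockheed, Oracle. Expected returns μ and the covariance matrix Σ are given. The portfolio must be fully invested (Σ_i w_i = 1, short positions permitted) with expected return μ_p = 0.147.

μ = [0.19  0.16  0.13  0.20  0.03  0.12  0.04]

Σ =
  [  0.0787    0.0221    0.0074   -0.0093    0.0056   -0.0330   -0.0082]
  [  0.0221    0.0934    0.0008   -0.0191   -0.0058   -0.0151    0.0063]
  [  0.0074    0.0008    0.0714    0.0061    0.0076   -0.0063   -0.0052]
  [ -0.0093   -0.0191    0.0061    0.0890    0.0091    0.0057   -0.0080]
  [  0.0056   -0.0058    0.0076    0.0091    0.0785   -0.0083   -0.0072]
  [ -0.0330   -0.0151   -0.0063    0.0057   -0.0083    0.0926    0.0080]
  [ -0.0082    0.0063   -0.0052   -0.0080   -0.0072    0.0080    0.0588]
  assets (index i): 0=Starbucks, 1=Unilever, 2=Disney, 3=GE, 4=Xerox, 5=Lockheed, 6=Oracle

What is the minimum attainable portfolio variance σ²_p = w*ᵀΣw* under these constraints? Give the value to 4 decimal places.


0.0106

p=Σ⁻¹μ = [3.2831  1.8554  1.5128  2.7979  0.1941  2.6197  1.1211]
q=Σ⁻¹𝟙 = [19.0920  11.4588  12.4399  14.1180  13.2592  18.8646  20.5195]
a=μᵀp=2.041915  b=𝟙ᵀp=13.383993  c=𝟙ᵀq=109.752001  D=ac−b²=44.973023
λ₁=(c·0.147−b)/D = (109.752001·0.147−13.383993)/44.973023 = 0.061138
λ₂=(a−b·0.147)/D = (2.041915−13.383993·0.147)/44.973023 = 0.001656
w* = 0.061138·p + 0.001656·q:
  w_0 = 0.061138·3.2831 + 0.001656·19.0920 = 0.2323  (Starbucks)
  w_1 = 0.061138·1.8554 + 0.001656·11.4588 = 0.1324  (Unilever)
  w_2 = 0.061138·1.5128 + 0.001656·12.4399 = 0.1131  (Disney)
  w_3 = 0.061138·2.7979 + 0.001656·14.1180 = 0.1944  (GE)
  w_4 = 0.061138·0.1941 + 0.001656·13.2592 = 0.0338  (Xerox)
  w_5 = 0.061138·2.6197 + 0.001656·18.8646 = 0.1914  (Lockheed)
  w_6 = 0.061138·1.1211 + 0.001656·20.5195 = 0.1025  (Oracle)
Σw_i=1.0000  μᵀw=0.1470
σ²=wᵀΣw=λ₁·μ_p+λ₂ = 0.061138·0.147 + 0.001656 = 0.010643 ≈ 0.0106


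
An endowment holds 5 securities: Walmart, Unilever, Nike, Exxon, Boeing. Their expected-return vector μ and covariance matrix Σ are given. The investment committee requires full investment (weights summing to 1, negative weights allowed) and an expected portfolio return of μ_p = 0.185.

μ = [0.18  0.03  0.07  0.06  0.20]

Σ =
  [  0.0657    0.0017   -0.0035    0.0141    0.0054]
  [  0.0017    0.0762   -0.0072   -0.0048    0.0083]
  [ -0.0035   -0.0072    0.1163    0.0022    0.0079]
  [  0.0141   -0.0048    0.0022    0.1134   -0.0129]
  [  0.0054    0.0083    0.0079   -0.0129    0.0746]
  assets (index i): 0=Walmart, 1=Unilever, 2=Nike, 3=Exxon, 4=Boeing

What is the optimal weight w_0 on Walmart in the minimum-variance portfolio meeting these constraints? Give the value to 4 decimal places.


0.4608

p=Σ⁻¹μ = [2.4464  0.1440  0.5035  0.5082  2.5224]
q=Σ⁻¹𝟙 = [12.4688  12.9713  8.8137  8.9745  11.6776]
a=μᵀp=1.014895  b=𝟙ᵀp=6.124466  c=𝟙ᵀq=54.905885  D=ac−b²=18.214653
λ₁=(c·0.185−b)/D = (54.905885·0.185−6.124466)/18.214653 = 0.221422
λ₂=(a−b·0.185)/D = (1.014895−6.124466·0.185)/18.214653 = -0.006485
w* = 0.221422·p + -0.006485·q:
  w_0 = 0.221422·2.4464 + -0.006485·12.4688 = 0.4608  (Walmart)
  w_1 = 0.221422·0.1440 + -0.006485·12.9713 = -0.0523  (Unilever)
  w_2 = 0.221422·0.5035 + -0.006485·8.8137 = 0.0543  (Nike)
  w_3 = 0.221422·0.5082 + -0.006485·8.9745 = 0.0543  (Exxon)
  w_4 = 0.221422·2.5224 + -0.006485·11.6776 = 0.4828  (Boeing)
Σw_i=1.0000  μᵀw=0.1850
σ²=wᵀΣw=λ₁·μ_p+λ₂ = 0.221422·0.185 + -0.006485 = 0.034478 ≈ 0.0345


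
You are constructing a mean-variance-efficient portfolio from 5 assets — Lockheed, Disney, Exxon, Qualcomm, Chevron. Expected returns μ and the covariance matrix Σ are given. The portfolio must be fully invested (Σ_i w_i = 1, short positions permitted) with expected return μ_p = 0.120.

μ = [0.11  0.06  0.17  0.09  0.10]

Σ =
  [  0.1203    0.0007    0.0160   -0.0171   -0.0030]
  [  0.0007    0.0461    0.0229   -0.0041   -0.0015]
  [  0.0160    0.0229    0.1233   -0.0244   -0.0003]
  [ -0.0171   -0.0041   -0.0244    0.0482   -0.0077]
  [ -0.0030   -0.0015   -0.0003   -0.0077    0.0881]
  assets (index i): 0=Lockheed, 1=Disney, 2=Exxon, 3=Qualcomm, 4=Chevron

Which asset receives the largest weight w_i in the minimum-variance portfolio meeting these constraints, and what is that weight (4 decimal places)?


Qualcomm (0.4263)

g=Σ⁻¹μ = [1.2086  0.7606  1.7769  3.5000  1.5011]
h=Σ⁻¹𝟙 = [12.1391  20.2881  9.5364  34.0215  15.1155]
a=μᵀg=0.945772  b=𝟙ᵀg=8.747256  c=𝟙ᵀh=91.100559  D=ac−b²=9.645879
λ₁=(c·0.120−b)/D = (91.100559·0.120−8.747256)/9.645879 = 0.226502
λ₂=(a−b·0.120)/D = (0.945772−8.747256·0.120)/9.645879 = -0.010771
w* = 0.226502·g + -0.010771·h:
  w_0 = 0.226502·1.2086 + -0.010771·12.1391 = 0.1430  (Lockheed)
  w_1 = 0.226502·0.7606 + -0.010771·20.2881 = -0.0462  (Disney)
  w_2 = 0.226502·1.7769 + -0.010771·9.5364 = 0.2998  (Exxon)
  w_3 = 0.226502·3.5000 + -0.010771·34.0215 = 0.4263  (Qualcomm)
  w_4 = 0.226502·1.5011 + -0.010771·15.1155 = 0.1772  (Chevron)
Σw_i=1.0000  μᵀw=0.1200
σ²=wᵀΣw=λ₁·μ_p+λ₂ = 0.226502·0.120 + -0.010771 = 0.016409 ≈ 0.0164


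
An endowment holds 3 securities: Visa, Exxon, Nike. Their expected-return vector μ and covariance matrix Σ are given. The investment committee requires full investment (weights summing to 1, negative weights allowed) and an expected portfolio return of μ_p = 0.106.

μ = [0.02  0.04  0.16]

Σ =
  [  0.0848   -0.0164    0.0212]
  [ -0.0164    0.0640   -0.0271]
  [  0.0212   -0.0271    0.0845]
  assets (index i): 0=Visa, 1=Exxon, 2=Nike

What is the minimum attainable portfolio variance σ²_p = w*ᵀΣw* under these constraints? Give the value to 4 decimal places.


0.0249

p=Σ⁻¹μ = [-0.0551  1.6414  2.4337]
q=Σ⁻¹𝟙 = [12.5731  26.0614  17.0380]
a=μᵀp=0.453952  b=𝟙ᵀp=4.020004  c=𝟙ᵀq=55.672561  D=ac−b²=9.112242
λ₁=(c·0.106−b)/D = (55.672561·0.106−4.020004)/9.112242 = 0.206457
λ₂=(a−b·0.106)/D = (0.453952−4.020004·0.106)/9.112242 = 0.003054
w* = 0.206457·p + 0.003054·q:
  w_0 = 0.206457·-0.0551 + 0.003054·12.5731 = 0.0270  (Visa)
  w_1 = 0.206457·1.6414 + 0.003054·26.0614 = 0.4185  (Exxon)
  w_2 = 0.206457·2.4337 + 0.003054·17.0380 = 0.5545  (Nike)
Σw_i=1.0000  μᵀw=0.1060
σ²=wᵀΣw=λ₁·μ_p+λ₂ = 0.206457·0.106 + 0.003054 = 0.024939 ≈ 0.0249


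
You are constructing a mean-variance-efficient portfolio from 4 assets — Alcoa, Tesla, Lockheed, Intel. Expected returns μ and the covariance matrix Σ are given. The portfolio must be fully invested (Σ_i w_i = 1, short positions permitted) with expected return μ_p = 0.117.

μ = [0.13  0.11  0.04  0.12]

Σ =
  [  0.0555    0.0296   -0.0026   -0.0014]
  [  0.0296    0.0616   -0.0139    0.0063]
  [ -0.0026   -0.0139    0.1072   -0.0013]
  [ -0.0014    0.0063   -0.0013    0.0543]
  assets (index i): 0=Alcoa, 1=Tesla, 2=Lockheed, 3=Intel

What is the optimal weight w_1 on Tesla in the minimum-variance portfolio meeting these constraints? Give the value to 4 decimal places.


0.1116

g=Σ⁻¹μ = [2.0510  0.6975  0.5399  2.1948]
h=Σ⁻¹𝟙 = [13.3856  10.5148  11.2324  17.8103]
a=μᵀg=0.628333  b=𝟙ᵀg=5.483285  c=𝟙ᵀh=52.943069  D=ac−b²=3.199471
λ₁=(c·0.117−b)/D = (52.943069·0.117−5.483285)/3.199471 = 0.222241
λ₂=(a−b·0.117)/D = (0.628333−5.483285·0.117)/3.199471 = -0.004129
w* = 0.222241·g + -0.004129·h:
  w_0 = 0.222241·2.0510 + -0.004129·13.3856 = 0.4005  (Alcoa)
  w_1 = 0.222241·0.6975 + -0.004129·10.5148 = 0.1116  (Tesla)
  w_2 = 0.222241·0.5399 + -0.004129·11.2324 = 0.0736  (Lockheed)
  w_3 = 0.222241·2.1948 + -0.004129·17.8103 = 0.4142  (Intel)
Σw_i=1.0000  μᵀw=0.1170
σ²=wᵀΣw=λ₁·μ_p+λ₂ = 0.222241·0.117 + -0.004129 = 0.021873 ≈ 0.0219


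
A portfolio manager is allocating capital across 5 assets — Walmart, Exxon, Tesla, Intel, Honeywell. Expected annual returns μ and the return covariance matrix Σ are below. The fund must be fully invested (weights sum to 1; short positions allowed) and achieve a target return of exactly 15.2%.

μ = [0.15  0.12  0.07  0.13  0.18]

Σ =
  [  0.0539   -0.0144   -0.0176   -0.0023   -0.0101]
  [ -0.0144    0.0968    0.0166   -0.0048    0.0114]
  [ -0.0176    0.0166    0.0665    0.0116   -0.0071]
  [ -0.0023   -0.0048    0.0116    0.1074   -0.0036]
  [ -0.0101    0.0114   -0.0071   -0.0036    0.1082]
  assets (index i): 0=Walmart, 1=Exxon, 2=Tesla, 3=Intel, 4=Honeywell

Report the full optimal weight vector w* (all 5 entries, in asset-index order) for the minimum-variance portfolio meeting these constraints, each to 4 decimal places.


0.4391  0.1350  -0.0028  0.1407  0.2880

g=Σ⁻¹μ = [4.1846  1.3665  1.8250  1.2334  2.0710]
h=Σ⁻¹𝟙 = [30.7252  10.3367  20.4311  8.6483  12.6495]
a=μᵀg=1.452550  b=𝟙ᵀg=10.680544  c=𝟙ᵀh=82.790730  D=ac−b²=6.183622
λ₁=(c·0.152−b)/D = (82.790730·0.152−10.680544)/6.183622 = 0.307853
λ₂=(a−b·0.152)/D = (1.452550−10.680544·0.152)/6.183622 = -0.027636
w* = 0.307853·g + -0.027636·h:
  w_0 = 0.307853·4.1846 + -0.027636·30.7252 = 0.4391  (Walmart)
  w_1 = 0.307853·1.3665 + -0.027636·10.3367 = 0.1350  (Exxon)
  w_2 = 0.307853·1.8250 + -0.027636·20.4311 = -0.0028  (Tesla)
  w_3 = 0.307853·1.2334 + -0.027636·8.6483 = 0.1407  (Intel)
  w_4 = 0.307853·2.0710 + -0.027636·12.6495 = 0.2880  (Honeywell)
Σw_i=1.0000  μᵀw=0.1520
σ²=wᵀΣw=λ₁·μ_p+λ₂ = 0.307853·0.152 + -0.027636 = 0.019157 ≈ 0.0192


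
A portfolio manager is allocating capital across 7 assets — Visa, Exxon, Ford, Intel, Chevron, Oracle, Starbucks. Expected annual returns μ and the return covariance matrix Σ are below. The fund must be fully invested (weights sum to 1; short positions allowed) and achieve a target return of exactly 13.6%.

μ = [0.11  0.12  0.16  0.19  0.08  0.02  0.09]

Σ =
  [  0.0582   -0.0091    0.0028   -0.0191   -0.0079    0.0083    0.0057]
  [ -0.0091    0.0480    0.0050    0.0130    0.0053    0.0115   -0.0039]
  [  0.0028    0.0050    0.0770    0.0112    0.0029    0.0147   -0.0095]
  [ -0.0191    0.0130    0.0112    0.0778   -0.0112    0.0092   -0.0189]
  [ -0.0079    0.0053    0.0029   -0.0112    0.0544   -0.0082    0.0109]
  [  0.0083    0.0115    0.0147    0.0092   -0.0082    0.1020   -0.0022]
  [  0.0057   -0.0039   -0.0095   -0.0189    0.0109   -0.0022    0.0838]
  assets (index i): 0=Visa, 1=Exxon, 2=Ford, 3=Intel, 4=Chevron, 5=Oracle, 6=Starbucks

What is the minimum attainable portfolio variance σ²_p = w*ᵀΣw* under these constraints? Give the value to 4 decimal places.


x=Σ⁻¹μ = [3.4952  2.1332  1.5608  3.4773  1.9765  -0.6735  1.6219]
y=Σ⁻¹𝟙 = [27.6751  16.8527  7.6577  21.8003  22.7887  4.7112  13.7795]
a=μᵀx=1.841486  b=𝟙ᵀx=13.591356  c=𝟙ᵀy=115.265216  D=ac−b²=27.534360
λ₁=(c·0.136−b)/D = (115.265216·0.136−13.591356)/27.534360 = 0.075713
λ₂=(a−b·0.136)/D = (1.841486−13.591356·0.136)/27.534360 = -0.000252
w* = 0.075713·x + -0.000252·y:
  w_0 = 0.075713·3.4952 + -0.000252·27.6751 = 0.2577  (Visa)
  w_1 = 0.075713·2.1332 + -0.000252·16.8527 = 0.1573  (Exxon)
  w_2 = 0.075713·1.5608 + -0.000252·7.6577 = 0.1162  (Ford)
  w_3 = 0.075713·3.4773 + -0.000252·21.8003 = 0.2578  (Intel)
  w_4 = 0.075713·1.9765 + -0.000252·22.7887 = 0.1439  (Chevron)
  w_5 = 0.075713·-0.6735 + -0.000252·4.7112 = -0.0522  (Oracle)
  w_6 = 0.075713·1.6219 + -0.000252·13.7795 = 0.1193  (Starbucks)
Σw_i=1.0000  μᵀw=0.1360
σ²=wᵀΣw=λ₁·μ_p+λ₂ = 0.075713·0.136 + -0.000252 = 0.010045 ≈ 0.0100

0.0100


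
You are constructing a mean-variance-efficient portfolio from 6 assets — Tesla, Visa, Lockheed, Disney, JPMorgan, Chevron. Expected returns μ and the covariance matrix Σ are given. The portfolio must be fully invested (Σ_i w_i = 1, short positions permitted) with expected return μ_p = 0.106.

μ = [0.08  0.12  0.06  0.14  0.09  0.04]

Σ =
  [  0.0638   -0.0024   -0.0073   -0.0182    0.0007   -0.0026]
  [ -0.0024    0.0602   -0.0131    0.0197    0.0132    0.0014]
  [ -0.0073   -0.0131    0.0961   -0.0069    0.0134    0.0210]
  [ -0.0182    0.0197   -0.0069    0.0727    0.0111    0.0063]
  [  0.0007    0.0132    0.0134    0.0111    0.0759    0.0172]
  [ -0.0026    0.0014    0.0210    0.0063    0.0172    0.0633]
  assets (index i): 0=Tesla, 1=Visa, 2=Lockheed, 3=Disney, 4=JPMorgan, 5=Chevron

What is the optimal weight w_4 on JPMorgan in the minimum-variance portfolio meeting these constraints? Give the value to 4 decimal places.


x=Σ⁻¹μ = [2.0163  1.5479  1.0772  2.0505  0.4059  0.0087]
y=Σ⁻¹𝟙 = [22.3401  14.1432  12.4679  15.2665  3.8791  9.6928]
a=μᵀx=0.735643  b=𝟙ᵀx=7.106608  c=𝟙ᵀy=77.789652  D=ac−b²=6.721513
λ₁=(c·0.106−b)/D = (77.789652·0.106−7.106608)/6.721513 = 0.169470
λ₂=(a−b·0.106)/D = (0.735643−7.106608·0.106)/6.721513 = -0.002627
w* = 0.169470·x + -0.002627·y:
  w_0 = 0.169470·2.0163 + -0.002627·22.3401 = 0.2830  (Tesla)
  w_1 = 0.169470·1.5479 + -0.002627·14.1432 = 0.2252  (Visa)
  w_2 = 0.169470·1.0772 + -0.002627·12.4679 = 0.1498  (Lockheed)
  w_3 = 0.169470·2.0505 + -0.002627·15.2665 = 0.3074  (Disney)
  w_4 = 0.169470·0.4059 + -0.002627·3.8791 = 0.0586  (JPMorgan)
  w_5 = 0.169470·0.0087 + -0.002627·9.6928 = -0.0240  (Chevron)
Σw_i=1.0000  μᵀw=0.1060
σ²=wᵀΣw=λ₁·μ_p+λ₂ = 0.169470·0.106 + -0.002627 = 0.015337 ≈ 0.0153

0.0586


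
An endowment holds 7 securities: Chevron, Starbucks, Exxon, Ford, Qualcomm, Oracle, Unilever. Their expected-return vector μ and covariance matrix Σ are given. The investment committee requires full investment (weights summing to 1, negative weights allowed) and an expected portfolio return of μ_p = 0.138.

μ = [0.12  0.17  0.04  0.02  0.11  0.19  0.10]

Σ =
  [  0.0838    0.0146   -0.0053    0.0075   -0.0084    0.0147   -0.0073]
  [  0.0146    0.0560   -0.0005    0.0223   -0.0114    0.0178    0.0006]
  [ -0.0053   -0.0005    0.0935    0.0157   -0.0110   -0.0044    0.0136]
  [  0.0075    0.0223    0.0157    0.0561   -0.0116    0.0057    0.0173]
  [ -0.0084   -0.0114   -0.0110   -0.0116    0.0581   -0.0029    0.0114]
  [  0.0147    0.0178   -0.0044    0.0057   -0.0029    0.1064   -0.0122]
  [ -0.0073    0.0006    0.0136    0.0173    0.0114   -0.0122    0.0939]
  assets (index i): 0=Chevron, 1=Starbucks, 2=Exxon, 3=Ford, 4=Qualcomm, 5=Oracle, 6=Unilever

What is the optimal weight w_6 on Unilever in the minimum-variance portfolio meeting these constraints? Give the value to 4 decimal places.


x=Σ⁻¹μ = [1.1339  3.3424  0.9294  -1.3620  2.4646  1.3778  1.1279]
y=Σ⁻¹𝟙 = [11.1847  13.8840  12.1519  10.1750  25.1205  6.8184  5.6319]
a=μᵀx=1.359891  b=𝟙ᵀx=9.013965  c=𝟙ᵀy=84.966450  D=ac−b²=34.293520
λ₁=(c·0.138−b)/D = (84.966450·0.138−9.013965)/34.293520 = 0.079065
λ₂=(a−b·0.138)/D = (1.359891−9.013965·0.138)/34.293520 = 0.003382
w* = 0.079065·x + 0.003382·y:
  w_0 = 0.079065·1.1339 + 0.003382·11.1847 = 0.1275  (Chevron)
  w_1 = 0.079065·3.3424 + 0.003382·13.8840 = 0.3112  (Starbucks)
  w_2 = 0.079065·0.9294 + 0.003382·12.1519 = 0.1146  (Exxon)
  w_3 = 0.079065·-1.3620 + 0.003382·10.1750 = -0.0733  (Ford)
  w_4 = 0.079065·2.4646 + 0.003382·25.1205 = 0.2798  (Qualcomm)
  w_5 = 0.079065·1.3778 + 0.003382·6.8184 = 0.1320  (Oracle)
  w_6 = 0.079065·1.1279 + 0.003382·5.6319 = 0.1082  (Unilever)
Σw_i=1.0000  μᵀw=0.1380
σ²=wᵀΣw=λ₁·μ_p+λ₂ = 0.079065·0.138 + 0.003382 = 0.014292 ≈ 0.0143

0.1082


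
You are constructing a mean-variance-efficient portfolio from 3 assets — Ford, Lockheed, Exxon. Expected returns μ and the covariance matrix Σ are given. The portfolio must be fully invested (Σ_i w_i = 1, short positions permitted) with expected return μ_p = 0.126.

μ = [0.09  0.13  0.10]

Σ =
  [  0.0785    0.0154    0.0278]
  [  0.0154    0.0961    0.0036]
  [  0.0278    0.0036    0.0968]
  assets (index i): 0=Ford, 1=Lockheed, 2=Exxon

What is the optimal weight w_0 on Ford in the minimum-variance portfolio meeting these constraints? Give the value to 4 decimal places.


-0.1216

x=Σ⁻¹μ = [0.6199  1.2231  0.8096]
y=Σ⁻¹𝟙 = [8.3182  8.7876  7.6149]
a=μᵀx=0.295745  b=𝟙ᵀx=2.652509  c=𝟙ᵀy=24.720636  D=ac−b²=0.275208
λ₁=(c·0.126−b)/D = (24.720636·0.126−2.652509)/0.275208 = 1.679787
λ₂=(a−b·0.126)/D = (0.295745−2.652509·0.126)/0.275208 = -0.139788
w* = 1.679787·x + -0.139788·y:
  w_0 = 1.679787·0.6199 + -0.139788·8.3182 = -0.1216  (Ford)
  w_1 = 1.679787·1.2231 + -0.139788·8.7876 = 0.8261  (Lockheed)
  w_2 = 1.679787·0.8096 + -0.139788·7.6149 = 0.2954  (Exxon)
Σw_i=1.0000  μᵀw=0.1260
σ²=wᵀΣw=λ₁·μ_p+λ₂ = 1.679787·0.126 + -0.139788 = 0.071865 ≈ 0.0719


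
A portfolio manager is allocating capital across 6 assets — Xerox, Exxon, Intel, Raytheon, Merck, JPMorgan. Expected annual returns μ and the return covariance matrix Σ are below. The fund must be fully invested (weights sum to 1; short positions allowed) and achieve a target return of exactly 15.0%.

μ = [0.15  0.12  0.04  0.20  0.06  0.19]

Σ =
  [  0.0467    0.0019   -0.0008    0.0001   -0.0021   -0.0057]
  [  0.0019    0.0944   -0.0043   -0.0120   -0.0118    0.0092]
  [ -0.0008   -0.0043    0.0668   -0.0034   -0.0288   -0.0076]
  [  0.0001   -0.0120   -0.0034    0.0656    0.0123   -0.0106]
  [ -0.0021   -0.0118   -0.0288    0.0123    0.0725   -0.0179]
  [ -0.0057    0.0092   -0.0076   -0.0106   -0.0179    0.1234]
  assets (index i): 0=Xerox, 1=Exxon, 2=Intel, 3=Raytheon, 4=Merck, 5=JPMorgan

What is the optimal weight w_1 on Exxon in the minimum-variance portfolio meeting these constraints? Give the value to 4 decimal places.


0.1163

u=Σ⁻¹μ = [3.5378  1.7627  2.0587  3.4650  2.0118  2.2880]
v=Σ⁻¹𝟙 = [24.6296  16.0081  32.3660  16.5617  31.1037  15.9757]
a=μᵀu=2.072974  b=𝟙ᵀu=15.123991  c=𝟙ᵀv=136.644738  D=ac−b²=54.525936
λ₁=(c·0.150−b)/D = (136.644738·0.150−15.123991)/54.525936 = 0.098535
λ₂=(a−b·0.150)/D = (2.072974−15.123991·0.150)/54.525936 = -0.003588
w* = 0.098535·u + -0.003588·v:
  w_0 = 0.098535·3.5378 + -0.003588·24.6296 = 0.2602  (Xerox)
  w_1 = 0.098535·1.7627 + -0.003588·16.0081 = 0.1163  (Exxon)
  w_2 = 0.098535·2.0587 + -0.003588·32.3660 = 0.0867  (Intel)
  w_3 = 0.098535·3.4650 + -0.003588·16.5617 = 0.2820  (Raytheon)
  w_4 = 0.098535·2.0118 + -0.003588·31.1037 = 0.0866  (Merck)
  w_5 = 0.098535·2.2880 + -0.003588·15.9757 = 0.1681  (JPMorgan)
Σw_i=1.0000  μᵀw=0.1500
σ²=wᵀΣw=λ₁·μ_p+λ₂ = 0.098535·0.150 + -0.003588 = 0.011193 ≈ 0.0112


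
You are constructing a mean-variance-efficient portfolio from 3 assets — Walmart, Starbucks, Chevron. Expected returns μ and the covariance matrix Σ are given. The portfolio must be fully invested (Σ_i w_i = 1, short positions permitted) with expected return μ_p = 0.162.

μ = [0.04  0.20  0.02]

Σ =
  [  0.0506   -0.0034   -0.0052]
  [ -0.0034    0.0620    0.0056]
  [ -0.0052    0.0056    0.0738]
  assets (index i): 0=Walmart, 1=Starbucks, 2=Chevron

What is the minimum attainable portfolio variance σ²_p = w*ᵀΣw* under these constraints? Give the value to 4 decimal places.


g=Σ⁻¹μ = [1.0202  3.2732  0.0945]
h=Σ⁻¹𝟙 = [22.2726  16.0951  13.8982]
a=μᵀg=0.697340  b=𝟙ᵀg=4.387891  c=𝟙ᵀh=52.265890  D=ac−b²=17.193499
λ₁=(c·0.162−b)/D = (52.265890·0.162−4.387891)/17.193499 = 0.237252
λ₂=(a−b·0.162)/D = (0.697340−4.387891·0.162)/17.193499 = -0.000785
w* = 0.237252·g + -0.000785·h:
  w_0 = 0.237252·1.0202 + -0.000785·22.2726 = 0.2245  (Walmart)
  w_1 = 0.237252·3.2732 + -0.000785·16.0951 = 0.7639  (Starbucks)
  w_2 = 0.237252·0.0945 + -0.000785·13.8982 = 0.0115  (Chevron)
Σw_i=1.0000  μᵀw=0.1620
σ²=wᵀΣw=λ₁·μ_p+λ₂ = 0.237252·0.162 + -0.000785 = 0.037650 ≈ 0.0376

0.0376


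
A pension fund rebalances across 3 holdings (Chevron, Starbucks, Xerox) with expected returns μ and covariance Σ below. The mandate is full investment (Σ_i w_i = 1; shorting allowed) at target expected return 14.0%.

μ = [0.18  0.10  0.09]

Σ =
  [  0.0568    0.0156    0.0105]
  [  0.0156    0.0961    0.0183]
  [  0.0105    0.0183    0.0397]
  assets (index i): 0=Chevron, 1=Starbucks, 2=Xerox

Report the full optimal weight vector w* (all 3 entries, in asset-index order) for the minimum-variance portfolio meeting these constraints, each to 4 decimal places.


0.5460  0.0859  0.3681

x=Σ⁻¹μ = [2.8275  0.3204  1.3715]
y=Σ⁻¹𝟙 = [12.7007  4.5900  19.7140]
a=μᵀx=0.664422  b=𝟙ᵀx=4.519385  c=𝟙ᵀy=37.004705  D=ac−b²=4.161901
λ₁=(c·0.140−b)/D = (37.004705·0.140−4.519385)/4.161901 = 0.158887
λ₂=(a−b·0.140)/D = (0.664422−4.519385·0.140)/4.161901 = 0.007619
w* = 0.158887·x + 0.007619·y:
  w_0 = 0.158887·2.8275 + 0.007619·12.7007 = 0.5460  (Chevron)
  w_1 = 0.158887·0.3204 + 0.007619·4.5900 = 0.0859  (Starbucks)
  w_2 = 0.158887·1.3715 + 0.007619·19.7140 = 0.3681  (Xerox)
Σw_i=1.0000  μᵀw=0.1400
σ²=wᵀΣw=λ₁·μ_p+λ₂ = 0.158887·0.140 + 0.007619 = 0.029863 ≈ 0.0299


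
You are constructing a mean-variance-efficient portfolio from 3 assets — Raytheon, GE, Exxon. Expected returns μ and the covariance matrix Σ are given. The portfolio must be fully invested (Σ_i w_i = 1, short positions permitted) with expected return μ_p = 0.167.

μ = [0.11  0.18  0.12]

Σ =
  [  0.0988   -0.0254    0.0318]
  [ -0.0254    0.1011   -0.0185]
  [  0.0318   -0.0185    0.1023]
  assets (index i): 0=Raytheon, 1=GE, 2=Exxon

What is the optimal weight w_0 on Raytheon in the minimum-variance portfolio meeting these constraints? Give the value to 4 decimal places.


x=Σ⁻¹μ = [1.3328  2.3312  1.1803]
y=Σ⁻¹𝟙 = [10.9045  14.2715  8.9664]
a=μᵀx=0.707867  b=𝟙ᵀx=4.844339  c=𝟙ᵀy=34.142430  D=ac−b²=0.700690
λ₁=(c·0.167−b)/D = (34.142430·0.167−4.844339)/0.700690 = 1.223719
λ₂=(a−b·0.167)/D = (0.707867−4.844339·0.167)/0.700690 = -0.144340
w* = 1.223719·x + -0.144340·y:
  w_0 = 1.223719·1.3328 + -0.144340·10.9045 = 0.0570  (Raytheon)
  w_1 = 1.223719·2.3312 + -0.144340·14.2715 = 0.7928  (GE)
  w_2 = 1.223719·1.1803 + -0.144340·8.9664 = 0.1502  (Exxon)
Σw_i=1.0000  μᵀw=0.1670
σ²=wᵀΣw=λ₁·μ_p+λ₂ = 1.223719·0.167 + -0.144340 = 0.060021 ≈ 0.0600

0.0570


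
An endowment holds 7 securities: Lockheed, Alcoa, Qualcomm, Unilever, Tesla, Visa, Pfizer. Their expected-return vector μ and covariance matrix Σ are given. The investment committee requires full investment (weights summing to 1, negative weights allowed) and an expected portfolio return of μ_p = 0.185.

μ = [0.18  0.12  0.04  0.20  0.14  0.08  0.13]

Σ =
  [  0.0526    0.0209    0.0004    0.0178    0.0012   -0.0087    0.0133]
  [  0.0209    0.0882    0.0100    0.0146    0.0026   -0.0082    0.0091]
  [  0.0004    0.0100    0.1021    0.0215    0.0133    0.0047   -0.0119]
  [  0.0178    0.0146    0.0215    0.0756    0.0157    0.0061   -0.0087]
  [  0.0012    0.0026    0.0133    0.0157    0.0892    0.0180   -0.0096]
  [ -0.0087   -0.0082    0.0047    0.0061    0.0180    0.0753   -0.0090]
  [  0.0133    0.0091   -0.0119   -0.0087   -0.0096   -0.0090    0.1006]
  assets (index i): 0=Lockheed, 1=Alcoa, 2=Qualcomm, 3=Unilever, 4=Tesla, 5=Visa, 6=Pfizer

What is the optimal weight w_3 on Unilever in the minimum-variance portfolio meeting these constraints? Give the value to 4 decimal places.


0.3624

p=Σ⁻¹μ = [2.4733  0.4222  -0.0940  1.8308  1.1245  1.1363  1.2833]
q=Σ⁻¹𝟙 = [14.2167  6.2566  7.7336  5.0945  7.0621  14.3119  10.8046]
a=μᵀp=1.273413  b=𝟙ᵀp=8.176292  c=𝟙ᵀq=65.479999  D=ac−b²=16.531353
λ₁=(c·0.185−b)/D = (65.479999·0.185−8.176292)/16.531353 = 0.238184
λ₂=(a−b·0.185)/D = (1.273413−8.176292·0.185)/16.531353 = -0.014470
w* = 0.238184·p + -0.014470·q:
  w_0 = 0.238184·2.4733 + -0.014470·14.2167 = 0.3834  (Lockheed)
  w_1 = 0.238184·0.4222 + -0.014470·6.2566 = 0.0100  (Alcoa)
  w_2 = 0.238184·-0.0940 + -0.014470·7.7336 = -0.1343  (Qualcomm)
  w_3 = 0.238184·1.8308 + -0.014470·5.0945 = 0.3624  (Unilever)
  w_4 = 0.238184·1.1245 + -0.014470·7.0621 = 0.1657  (Tesla)
  w_5 = 0.238184·1.1363 + -0.014470·14.3119 = 0.0636  (Visa)
  w_6 = 0.238184·1.2833 + -0.014470·10.8046 = 0.1493  (Pfizer)
Σw_i=1.0000  μᵀw=0.1850
σ²=wᵀΣw=λ₁·μ_p+λ₂ = 0.238184·0.185 + -0.014470 = 0.029595 ≈ 0.0296


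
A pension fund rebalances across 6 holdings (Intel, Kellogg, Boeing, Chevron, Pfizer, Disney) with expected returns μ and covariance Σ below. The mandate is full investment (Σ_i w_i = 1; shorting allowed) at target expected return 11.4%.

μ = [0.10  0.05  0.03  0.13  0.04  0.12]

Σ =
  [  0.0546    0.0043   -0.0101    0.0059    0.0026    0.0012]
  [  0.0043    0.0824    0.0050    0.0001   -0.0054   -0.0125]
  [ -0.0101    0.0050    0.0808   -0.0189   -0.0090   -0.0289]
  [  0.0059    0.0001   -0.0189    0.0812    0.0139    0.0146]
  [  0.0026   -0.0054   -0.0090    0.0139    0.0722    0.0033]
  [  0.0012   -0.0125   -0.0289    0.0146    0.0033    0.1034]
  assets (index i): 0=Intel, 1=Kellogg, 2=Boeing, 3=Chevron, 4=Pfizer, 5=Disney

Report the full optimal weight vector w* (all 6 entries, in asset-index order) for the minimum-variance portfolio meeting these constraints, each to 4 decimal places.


p=Σ⁻¹μ = [1.8389  0.6577  1.4513  1.4894  0.3671  1.4023]
q=Σ⁻¹𝟙 = [19.4673  12.9656  23.7970  11.1792  14.2188  15.6316]
a=μᵀp=0.636901  b=𝟙ᵀp=7.206752  c=𝟙ᵀq=97.259446  D=ac−b²=10.007377
λ₁=(c·0.114−b)/D = (97.259446·0.114−7.206752)/10.007377 = 0.387796
λ₂=(a−b·0.114)/D = (0.636901−7.206752·0.114)/10.007377 = -0.018453
w* = 0.387796·p + -0.018453·q:
  w_0 = 0.387796·1.8389 + -0.018453·19.4673 = 0.3539  (Intel)
  w_1 = 0.387796·0.6577 + -0.018453·12.9656 = 0.0158  (Kellogg)
  w_2 = 0.387796·1.4513 + -0.018453·23.7970 = 0.1237  (Boeing)
  w_3 = 0.387796·1.4894 + -0.018453·11.1792 = 0.3713  (Chevron)
  w_4 = 0.387796·0.3671 + -0.018453·14.2188 = -0.1200  (Pfizer)
  w_5 = 0.387796·1.4023 + -0.018453·15.6316 = 0.2554  (Disney)
Σw_i=1.0000  μᵀw=0.1140
σ²=wᵀΣw=λ₁·μ_p+λ₂ = 0.387796·0.114 + -0.018453 = 0.025756 ≈ 0.0258

0.3539  0.0158  0.1237  0.3713  -0.1200  0.2554


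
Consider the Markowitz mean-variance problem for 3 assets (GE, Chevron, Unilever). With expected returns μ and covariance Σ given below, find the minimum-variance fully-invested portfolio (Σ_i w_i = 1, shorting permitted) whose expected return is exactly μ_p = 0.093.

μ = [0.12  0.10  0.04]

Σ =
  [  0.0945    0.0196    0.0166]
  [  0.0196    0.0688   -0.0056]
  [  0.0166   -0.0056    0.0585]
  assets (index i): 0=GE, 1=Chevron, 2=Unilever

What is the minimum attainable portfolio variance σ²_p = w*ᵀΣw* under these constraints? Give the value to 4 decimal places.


0.0339

g=Σ⁻¹μ = [0.9184  1.2359  0.5415]
h=Σ⁻¹𝟙 = [4.5201  14.6483  17.2136]
a=μᵀg=0.255458  b=𝟙ᵀg=2.695784  c=𝟙ᵀh=36.382000  D=ac−b²=2.026818
λ₁=(c·0.093−b)/D = (36.382000·0.093−2.695784)/2.026818 = 0.339321
λ₂=(a−b·0.093)/D = (0.255458−2.695784·0.093)/2.026818 = 0.002344
w* = 0.339321·g + 0.002344·h:
  w_0 = 0.339321·0.9184 + 0.002344·4.5201 = 0.3222  (GE)
  w_1 = 0.339321·1.2359 + 0.002344·14.6483 = 0.4537  (Chevron)
  w_2 = 0.339321·0.5415 + 0.002344·17.2136 = 0.2241  (Unilever)
Σw_i=1.0000  μᵀw=0.0930
σ²=wᵀΣw=λ₁·μ_p+λ₂ = 0.339321·0.093 + 0.002344 = 0.033900 ≈ 0.0339


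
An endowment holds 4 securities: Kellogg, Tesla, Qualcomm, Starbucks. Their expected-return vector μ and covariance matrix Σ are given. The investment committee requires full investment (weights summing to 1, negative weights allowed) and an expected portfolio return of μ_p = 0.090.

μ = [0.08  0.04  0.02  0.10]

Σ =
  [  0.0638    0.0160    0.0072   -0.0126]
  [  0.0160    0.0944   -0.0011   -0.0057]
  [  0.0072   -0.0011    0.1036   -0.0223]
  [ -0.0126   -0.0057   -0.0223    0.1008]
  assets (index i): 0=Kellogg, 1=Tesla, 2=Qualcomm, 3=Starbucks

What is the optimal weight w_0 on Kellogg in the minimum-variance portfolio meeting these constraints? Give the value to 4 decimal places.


0.5453

g=Σ⁻¹μ = [1.3944  0.2680  0.3710  1.2636]
h=Σ⁻¹𝟙 = [15.0002  9.0923  11.9241  14.9478]
a=μᵀg=0.256050  b=𝟙ᵀg=3.296967  c=𝟙ᵀh=50.964371  D=ac−b²=2.179438
λ₁=(c·0.090−b)/D = (50.964371·0.090−3.296967)/2.179438 = 0.591816
λ₂=(a−b·0.090)/D = (0.256050−3.296967·0.090)/2.179438 = -0.018664
w* = 0.591816·g + -0.018664·h:
  w_0 = 0.591816·1.3944 + -0.018664·15.0002 = 0.5453  (Kellogg)
  w_1 = 0.591816·0.2680 + -0.018664·9.0923 = -0.0111  (Tesla)
  w_2 = 0.591816·0.3710 + -0.018664·11.9241 = -0.0030  (Qualcomm)
  w_3 = 0.591816·1.2636 + -0.018664·14.9478 = 0.4688  (Starbucks)
Σw_i=1.0000  μᵀw=0.0900
σ²=wᵀΣw=λ₁·μ_p+λ₂ = 0.591816·0.090 + -0.018664 = 0.034599 ≈ 0.0346


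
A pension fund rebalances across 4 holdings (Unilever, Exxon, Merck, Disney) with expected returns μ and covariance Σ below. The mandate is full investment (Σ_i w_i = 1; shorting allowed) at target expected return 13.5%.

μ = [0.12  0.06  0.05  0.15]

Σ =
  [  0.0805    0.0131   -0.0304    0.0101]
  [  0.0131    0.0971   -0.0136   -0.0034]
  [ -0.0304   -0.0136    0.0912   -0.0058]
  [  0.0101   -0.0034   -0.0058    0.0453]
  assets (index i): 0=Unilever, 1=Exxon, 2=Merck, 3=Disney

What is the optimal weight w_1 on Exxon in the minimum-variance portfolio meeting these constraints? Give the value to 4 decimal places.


g=Σ⁻¹μ = [1.4822  0.7199  1.3537  3.2081]
h=Σ⁻¹𝟙 = [14.9595  11.7288  19.1038  22.0660]
a=μᵀg=0.769966  b=𝟙ᵀg=6.763954  c=𝟙ᵀh=67.858050  D=ac−b²=6.497347
λ₁=(c·0.135−b)/D = (67.858050·0.135−6.763954)/6.497347 = 0.368902
λ₂=(a−b·0.135)/D = (0.769966−6.763954·0.135)/6.497347 = -0.022035
w* = 0.368902·g + -0.022035·h:
  w_0 = 0.368902·1.4822 + -0.022035·14.9595 = 0.2172  (Unilever)
  w_1 = 0.368902·0.7199 + -0.022035·11.7288 = 0.0071  (Exxon)
  w_2 = 0.368902·1.3537 + -0.022035·19.1038 = 0.0784  (Merck)
  w_3 = 0.368902·3.2081 + -0.022035·22.0660 = 0.6973  (Disney)
Σw_i=1.0000  μᵀw=0.1350
σ²=wᵀΣw=λ₁·μ_p+λ₂ = 0.368902·0.135 + -0.022035 = 0.027767 ≈ 0.0278

0.0071
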